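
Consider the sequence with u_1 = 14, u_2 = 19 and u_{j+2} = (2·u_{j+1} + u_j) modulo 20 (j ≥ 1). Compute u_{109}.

14

Computing terms: u_1 = 14; u_2 = 19; u_3 = 12; u_4 = 3; u_5 = 18; u_6 = 19; u_7 = 16; u_8 = 11; u_9 = 18; u_{10} = 7; u_{11} = 12; u_{12} = 11; u_{13} = 14; u_{14} = 19.
Since (u_{13}, u_{14}) = (u_1, u_2) = (14, 19) (two consecutive terms determine the rest), the sequence is periodic with period 12.
(109 - 1) mod 12 = 0, so u_{109} = u_1 = 14.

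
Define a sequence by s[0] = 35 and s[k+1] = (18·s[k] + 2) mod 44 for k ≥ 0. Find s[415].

34

We have s[0] = 35; s[1] = 16; s[2] = 26; s[3] = 30; s[4] = 14; s[5] = 34; s[6] = 42; s[7] = 10; s[8] = 6; s[9] = 22; s[10] = 2; s[11] = 38; s[12] = 26.
Since s[12] = s[2] = 26, the sequence is eventually periodic: after a pre-period of length 2 it cycles with period 10.
For k ≥ 2, s[k] depends only on (k - 2) mod 10. (415 - 2) mod 10 = 3, so s[415] = s[5] = 34.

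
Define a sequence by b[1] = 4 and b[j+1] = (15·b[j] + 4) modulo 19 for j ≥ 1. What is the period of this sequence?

We have b[1] = 4,  b[2] = 7,  b[3] = 14,  b[4] = 5,  b[5] = 3,  b[6] = 11,  b[7] = 17,  b[8] = 12,  b[9] = 13,  b[10] = 9,  b[11] = 6,  b[12] = 18,  b[13] = 8,  b[14] = 10,  b[15] = 2,  b[16] = 15,  b[17] = 1,  b[18] = 0,  b[19] = 4.
The sequence repeats with period 18.

18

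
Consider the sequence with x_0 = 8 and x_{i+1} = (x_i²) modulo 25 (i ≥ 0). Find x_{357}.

We have x_0 = 8, x_1 = 14, x_2 = 21, x_3 = 16, x_4 = 6, x_5 = 11, x_6 = 21.
Since x_6 = x_2 = 21, the sequence is eventually periodic: after a pre-period of length 2 it cycles with period 4.
For i ≥ 2, x_i depends only on (i - 2) mod 4. (357 - 2) mod 4 = 3, so x_{357} = x_5 = 11.

11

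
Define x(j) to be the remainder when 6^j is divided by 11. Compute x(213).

Listing terms: x(1) = 6; x(2) = 3; x(3) = 7; x(4) = 9; x(5) = 10; x(6) = 5; x(7) = 8; x(8) = 4; x(9) = 2; x(10) = 1; x(11) = 6.
The sequence repeats with period 10.
(213 - 1) mod 10 = 2, so x(213) = x(3) = 7.

7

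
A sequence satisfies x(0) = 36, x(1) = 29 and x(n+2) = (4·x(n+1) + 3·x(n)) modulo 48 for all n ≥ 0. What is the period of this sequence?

x(0) = 36, x(1) = 29, x(2) = 32, x(3) = 23, x(4) = 44, x(5) = 5, x(6) = 8, x(7) = 47, x(8) = 20, x(9) = 29, x(10) = 32.
Since (x(9), x(10)) = (x(1), x(2)) = (29, 32) (two consecutive terms determine the rest), the sequence is eventually periodic: after a pre-period of length 1 it cycles with period 8.

8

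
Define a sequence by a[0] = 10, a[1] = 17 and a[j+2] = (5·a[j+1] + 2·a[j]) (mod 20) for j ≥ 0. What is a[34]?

We have a[0] = 10, a[1] = 17, a[2] = 5, a[3] = 19, a[4] = 5, a[5] = 3, a[6] = 5, a[7] = 11, a[8] = 5, a[9] = 7, a[10] = 5, a[11] = 19.
Since (a[10], a[11]) = (a[2], a[3]) = (5, 19) (two consecutive terms determine the rest), the sequence is eventually periodic: after a pre-period of length 2 it cycles with period 8.
For j ≥ 2, a[j] depends only on (j - 2) mod 8. (34 - 2) mod 8 = 0, so a[34] = a[2] = 5.

5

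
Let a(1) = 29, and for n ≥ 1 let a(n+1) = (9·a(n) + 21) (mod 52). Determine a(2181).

Listing terms: a(1) = 29, a(2) = 22, a(3) = 11, a(4) = 16, a(5) = 9, a(6) = 50, a(7) = 3, a(8) = 48, a(9) = 37, a(10) = 42, a(11) = 35, a(12) = 24, a(13) = 29.
Since a(13) = a(1) = 29, the sequence is periodic with period 12.
(2181 - 1) mod 12 = 8, so a(2181) = a(9) = 37.

37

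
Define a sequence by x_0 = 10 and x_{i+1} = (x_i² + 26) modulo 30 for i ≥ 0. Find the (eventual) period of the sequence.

Computing terms: x_0 = 10, x_1 = 6, x_2 = 2, x_3 = 0, x_4 = 26, x_5 = 12, x_6 = 20, x_7 = 6.
Since x_7 = x_1 = 6, the sequence is eventually periodic: after a pre-period of length 1 it cycles with period 6.

6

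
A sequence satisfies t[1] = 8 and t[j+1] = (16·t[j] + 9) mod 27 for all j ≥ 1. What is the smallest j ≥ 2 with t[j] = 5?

9

We have t[1] = 8,  t[2] = 2,  t[3] = 14,  t[4] = 17,  t[5] = 11,  t[6] = 23,  t[7] = 26,  t[8] = 20,  t[9] = 5,  t[10] = 8.
The sequence repeats with period 9.
The value 5 first appears (with j ≥ 2) at t[9].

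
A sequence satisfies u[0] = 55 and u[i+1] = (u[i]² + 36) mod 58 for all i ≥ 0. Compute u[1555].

7

We have u[0] = 55,  u[1] = 45,  u[2] = 31,  u[3] = 11,  u[4] = 41,  u[5] = 35,  u[6] = 43,  u[7] = 29,  u[8] = 7,  u[9] = 27,  u[10] = 11.
Since u[10] = u[3] = 11, the sequence is eventually periodic: after a pre-period of length 3 it cycles with period 7.
For i ≥ 3, u[i] depends only on (i - 3) mod 7. (1555 - 3) mod 7 = 5, so u[1555] = u[8] = 7.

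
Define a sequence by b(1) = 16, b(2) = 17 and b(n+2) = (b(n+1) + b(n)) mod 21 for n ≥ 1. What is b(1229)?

Computing terms: b(1) = 16,  b(2) = 17,  b(3) = 12,  b(4) = 8,  b(5) = 20,  b(6) = 7,  b(7) = 6,  b(8) = 13,  b(9) = 19,  b(10) = 11,  b(11) = 9,  b(12) = 20,  b(13) = 8,  b(14) = 7,  b(15) = 15,  b(16) = 1,  b(17) = 16,  b(18) = 17.
The sequence repeats with period 16.
So b(1229) = b(1 + ((1229-1) mod 16)) = b(13) = 8.

8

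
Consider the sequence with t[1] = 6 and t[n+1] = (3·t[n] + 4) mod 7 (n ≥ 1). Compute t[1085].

We have t[1] = 6,  t[2] = 1,  t[3] = 0,  t[4] = 4,  t[5] = 2,  t[6] = 3,  t[7] = 6.
The sequence repeats with period 6.
(1085 - 1) mod 6 = 4, so t[1085] = t[5] = 2.

2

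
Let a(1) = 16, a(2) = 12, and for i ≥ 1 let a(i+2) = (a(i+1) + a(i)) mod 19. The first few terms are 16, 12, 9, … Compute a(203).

11

We have a(1) = 16; a(2) = 12; a(3) = 9; a(4) = 2; a(5) = 11; a(6) = 13; a(7) = 5; a(8) = 18; a(9) = 4; a(10) = 3; a(11) = 7; a(12) = 10; a(13) = 17; a(14) = 8; a(15) = 6; a(16) = 14; a(17) = 1; a(18) = 15; a(19) = 16; a(20) = 12.
The sequence repeats with period 18.
So a(203) = a(1 + ((203-1) mod 18)) = a(5) = 11.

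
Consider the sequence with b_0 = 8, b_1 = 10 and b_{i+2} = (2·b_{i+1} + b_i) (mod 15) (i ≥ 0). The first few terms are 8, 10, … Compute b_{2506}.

Computing terms: b_0 = 8; b_1 = 10; b_2 = 13; b_3 = 6; b_4 = 10; b_5 = 11; b_6 = 2; b_7 = 0; b_8 = 2; b_9 = 4; b_{10} = 10; b_{11} = 9; b_{12} = 13; b_{13} = 5; b_{14} = 8; b_{15} = 6; b_{16} = 5; b_{17} = 1; b_{18} = 7; b_{19} = 0; b_{20} = 7; b_{21} = 14; b_{22} = 5; b_{23} = 9; b_{24} = 8; b_{25} = 10.
The sequence repeats with period 24.
(2506 - 0) mod 24 = 10, so b_{2506} = b_{10} = 10.

10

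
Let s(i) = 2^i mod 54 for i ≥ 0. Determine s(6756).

We have s(0) = 1; s(1) = 2; s(2) = 4; s(3) = 8; s(4) = 16; s(5) = 32; s(6) = 10; s(7) = 20; s(8) = 40; s(9) = 26; s(10) = 52; s(11) = 50; s(12) = 46; s(13) = 38; s(14) = 22; s(15) = 44; s(16) = 34; s(17) = 14; s(18) = 28; s(19) = 2.
Since s(19) = s(1) = 2, the sequence is eventually periodic: after a pre-period of length 1 it cycles with period 18.
For i ≥ 1, s(i) depends only on (i - 1) mod 18. (6756 - 1) mod 18 = 5, so s(6756) = s(6) = 10.

10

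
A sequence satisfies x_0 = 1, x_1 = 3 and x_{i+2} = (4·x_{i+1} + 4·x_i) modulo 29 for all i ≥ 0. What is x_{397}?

Computing terms: x_0 = 1,  x_1 = 3,  x_2 = 16,  x_3 = 18,  x_4 = 20,  x_5 = 7,  x_6 = 21,  x_7 = 25,  x_8 = 10,  x_9 = 24,  x_{10} = 20,  x_{11} = 2,  x_{12} = 1,  x_{13} = 12,  x_{14} = 23,  x_{15} = 24,  x_{16} = 14,  x_{17} = 7,  x_{18} = 26,  x_{19} = 16,  x_{20} = 23,  x_{21} = 11,  x_{22} = 20,  x_{23} = 8,  x_{24} = 25,  x_{25} = 16,  x_{26} = 19,  x_{27} = 24,  x_{28} = 27,  x_{29} = 1,  x_{30} = 25,  x_{31} = 17,  x_{32} = 23,  x_{33} = 15,  x_{34} = 7,  x_{35} = 1,  x_{36} = 3.
The sequence repeats with period 35.
So x_{397} = x_{0 + ((397-0) mod 35)} = x_{12} = 1.

1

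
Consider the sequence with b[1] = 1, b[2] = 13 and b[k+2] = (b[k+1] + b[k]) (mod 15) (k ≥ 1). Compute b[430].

Listing terms: b[1] = 1; b[2] = 13; b[3] = 14; b[4] = 12; b[5] = 11; b[6] = 8; b[7] = 4; b[8] = 12; b[9] = 1; b[10] = 13.
Since (b[9], b[10]) = (b[1], b[2]) = (1, 13) (two consecutive terms determine the rest), the sequence is periodic with period 8.
So b[430] = b[1 + ((430-1) mod 8)] = b[6] = 8.

8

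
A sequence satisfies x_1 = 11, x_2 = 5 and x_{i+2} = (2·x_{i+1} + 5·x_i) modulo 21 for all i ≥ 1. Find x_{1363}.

We have x_1 = 11,  x_2 = 5,  x_3 = 2,  x_4 = 8,  x_5 = 5,  x_6 = 8,  x_7 = 20,  x_8 = 17,  x_9 = 8,  x_{10} = 17,  x_{11} = 11,  x_{12} = 2,  x_{13} = 17,  x_{14} = 2,  x_{15} = 5,  x_{16} = 20,  x_{17} = 2,  x_{18} = 20,  x_{19} = 8,  x_{20} = 11,  x_{21} = 20,  x_{22} = 11,  x_{23} = 17,  x_{24} = 5,  x_{25} = 11,  x_{26} = 5.
The sequence repeats with period 24.
So x_{1363} = x_{1 + ((1363-1) mod 24)} = x_{19} = 8.

8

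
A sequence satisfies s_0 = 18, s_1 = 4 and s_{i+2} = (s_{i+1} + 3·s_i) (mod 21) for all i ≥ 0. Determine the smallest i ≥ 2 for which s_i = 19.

Listing terms: s_0 = 18; s_1 = 4; s_2 = 16; s_3 = 7; s_4 = 13; s_5 = 13; s_6 = 10; s_7 = 7; s_8 = 16; s_9 = 16; s_{10} = 1; s_{11} = 7; s_{12} = 10; s_{13} = 10; s_{14} = 19; s_{15} = 7; s_{16} = 1; s_{17} = 1; s_{18} = 4; s_{19} = 7; s_{20} = 19; s_{21} = 19; s_{22} = 13; s_{23} = 7; s_{24} = 4; s_{25} = 4; s_{26} = 16.
Since (s_{25}, s_{26}) = (s_1, s_2) = (4, 16) (two consecutive terms determine the rest), the sequence is eventually periodic: after a pre-period of length 1 it cycles with period 24.
The value 19 first appears (with i ≥ 2) at s_{14}.

14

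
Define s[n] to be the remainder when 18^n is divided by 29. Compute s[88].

We have s[1] = 18,  s[2] = 5,  s[3] = 3,  s[4] = 25,  s[5] = 15,  s[6] = 9,  s[7] = 17,  s[8] = 16,  s[9] = 27,  s[10] = 22,  s[11] = 19,  s[12] = 23,  s[13] = 8,  s[14] = 28,  s[15] = 11,  s[16] = 24,  s[17] = 26,  s[18] = 4,  s[19] = 14,  s[20] = 20,  s[21] = 12,  s[22] = 13,  s[23] = 2,  s[24] = 7,  s[25] = 10,  s[26] = 6,  s[27] = 21,  s[28] = 1,  s[29] = 18.
The sequence repeats with period 28.
So s[88] = s[1 + ((88-1) mod 28)] = s[4] = 25.

25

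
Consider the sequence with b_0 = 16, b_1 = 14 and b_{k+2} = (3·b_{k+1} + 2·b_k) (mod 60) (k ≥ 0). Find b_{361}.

14

We have b_0 = 16, b_1 = 14, b_2 = 14, b_3 = 10, b_4 = 58, b_5 = 14, b_6 = 38, b_7 = 22, b_8 = 22, b_9 = 50, b_{10} = 14, b_{11} = 22, b_{12} = 34, b_{13} = 26, b_{14} = 26, b_{15} = 10, b_{16} = 22, b_{17} = 26, b_{18} = 2, b_{19} = 58, b_{20} = 58, b_{21} = 50, b_{22} = 26, b_{23} = 58, b_{24} = 46, b_{25} = 14, b_{26} = 14.
Since (b_{25}, b_{26}) = (b_1, b_2) = (14, 14) (two consecutive terms determine the rest), the sequence is eventually periodic: after a pre-period of length 1 it cycles with period 24.
For k ≥ 1, b_k depends only on (k - 1) mod 24. (361 - 1) mod 24 = 0, so b_{361} = b_1 = 14.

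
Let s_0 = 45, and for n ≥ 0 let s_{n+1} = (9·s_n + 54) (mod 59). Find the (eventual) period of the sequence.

29

Computing terms: s_0 = 45,  s_1 = 46,  s_2 = 55,  s_3 = 18,  s_4 = 39,  s_5 = 51,  s_6 = 41,  s_7 = 10,  s_8 = 26,  s_9 = 52,  s_{10} = 50,  s_{11} = 32,  s_{12} = 47,  s_{13} = 5,  s_{14} = 40,  s_{15} = 1,  s_{16} = 4,  s_{17} = 31,  s_{18} = 38,  s_{19} = 42,  s_{20} = 19,  s_{21} = 48,  s_{22} = 14,  s_{23} = 3,  s_{24} = 22,  s_{25} = 16,  s_{26} = 21,  s_{27} = 7,  s_{28} = 58,  s_{29} = 45.
The sequence repeats with period 29.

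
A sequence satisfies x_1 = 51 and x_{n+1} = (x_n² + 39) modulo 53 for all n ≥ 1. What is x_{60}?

x_1 = 51, x_2 = 43, x_3 = 33, x_4 = 15, x_5 = 52, x_6 = 40, x_7 = 49, x_8 = 2, x_9 = 43.
Since x_9 = x_2 = 43, the sequence is eventually periodic: after a pre-period of length 1 it cycles with period 7.
For n ≥ 2, x_n depends only on (n - 2) mod 7. (60 - 2) mod 7 = 2, so x_{60} = x_4 = 15.

15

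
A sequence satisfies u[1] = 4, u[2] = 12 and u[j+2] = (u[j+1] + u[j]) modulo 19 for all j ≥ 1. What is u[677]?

17

u[1] = 4; u[2] = 12; u[3] = 16; u[4] = 9; u[5] = 6; u[6] = 15; u[7] = 2; u[8] = 17; u[9] = 0; u[10] = 17; u[11] = 17; u[12] = 15; u[13] = 13; u[14] = 9; u[15] = 3; u[16] = 12; u[17] = 15; u[18] = 8; u[19] = 4; u[20] = 12.
Since (u[19], u[20]) = (u[1], u[2]) = (4, 12) (two consecutive terms determine the rest), the sequence is periodic with period 18.
So u[677] = u[1 + ((677-1) mod 18)] = u[11] = 17.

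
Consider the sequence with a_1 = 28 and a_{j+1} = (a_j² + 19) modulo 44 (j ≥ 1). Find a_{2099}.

0

a_1 = 28, a_2 = 11, a_3 = 8, a_4 = 39, a_5 = 0, a_6 = 19, a_7 = 28.
The sequence repeats with period 6.
So a_{2099} = a_{1 + ((2099-1) mod 6)} = a_5 = 0.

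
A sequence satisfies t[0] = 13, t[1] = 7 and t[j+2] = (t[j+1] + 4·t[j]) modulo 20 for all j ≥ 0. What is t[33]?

t[0] = 13,  t[1] = 7,  t[2] = 19,  t[3] = 7,  t[4] = 3,  t[5] = 11,  t[6] = 3,  t[7] = 7,  t[8] = 19.
Since (t[7], t[8]) = (t[1], t[2]) = (7, 19) (two consecutive terms determine the rest), the sequence is eventually periodic: after a pre-period of length 1 it cycles with period 6.
For j ≥ 1, t[j] depends only on (j - 1) mod 6. (33 - 1) mod 6 = 2, so t[33] = t[3] = 7.

7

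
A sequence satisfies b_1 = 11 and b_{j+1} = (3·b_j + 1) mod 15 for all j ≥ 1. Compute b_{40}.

10

We have b_1 = 11,  b_2 = 4,  b_3 = 13,  b_4 = 10,  b_5 = 1,  b_6 = 4.
Since b_6 = b_2 = 4, the sequence is eventually periodic: after a pre-period of length 1 it cycles with period 4.
For j ≥ 2, b_j depends only on (j - 2) mod 4. (40 - 2) mod 4 = 2, so b_{40} = b_4 = 10.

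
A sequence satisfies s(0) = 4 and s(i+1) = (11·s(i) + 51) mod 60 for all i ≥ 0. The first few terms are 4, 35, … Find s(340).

s(0) = 4, s(1) = 35, s(2) = 16, s(3) = 47, s(4) = 28, s(5) = 59, s(6) = 40, s(7) = 11, s(8) = 52, s(9) = 23, s(10) = 4.
The sequence repeats with period 10.
So s(340) = s(0 + ((340-0) mod 10)) = s(0) = 4.

4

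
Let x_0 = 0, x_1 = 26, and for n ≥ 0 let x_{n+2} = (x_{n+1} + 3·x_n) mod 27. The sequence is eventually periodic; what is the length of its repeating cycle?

9

x_0 = 0,  x_1 = 26,  x_2 = 26,  x_3 = 23,  x_4 = 20,  x_5 = 8,  x_6 = 14,  x_7 = 11,  x_8 = 26,  x_9 = 5,  x_{10} = 2,  x_{11} = 17,  x_{12} = 23,  x_{13} = 20.
Since (x_{12}, x_{13}) = (x_3, x_4) = (23, 20) (two consecutive terms determine the rest), the sequence is eventually periodic: after a pre-period of length 3 it cycles with period 9.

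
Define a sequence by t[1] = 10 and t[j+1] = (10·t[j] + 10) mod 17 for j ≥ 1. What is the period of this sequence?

16

t[1] = 10; t[2] = 8; t[3] = 5; t[4] = 9; t[5] = 15; t[6] = 7; t[7] = 12; t[8] = 11; t[9] = 1; t[10] = 3; t[11] = 6; t[12] = 2; t[13] = 13; t[14] = 4; t[15] = 16; t[16] = 0; t[17] = 10.
Since t[17] = t[1] = 10, the sequence is periodic with period 16.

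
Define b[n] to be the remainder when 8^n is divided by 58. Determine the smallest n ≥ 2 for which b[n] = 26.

25

b[1] = 8; b[2] = 6; b[3] = 48; b[4] = 36; b[5] = 56; b[6] = 42; b[7] = 46; b[8] = 20; b[9] = 44; b[10] = 4; b[11] = 32; b[12] = 24; b[13] = 18; b[14] = 28; b[15] = 50; b[16] = 52; b[17] = 10; b[18] = 22; b[19] = 2; b[20] = 16; b[21] = 12; b[22] = 38; b[23] = 14; b[24] = 54; b[25] = 26; b[26] = 34; b[27] = 40; b[28] = 30; b[29] = 8.
The sequence repeats with period 28.
The value 26 first appears (with n ≥ 2) at b[25].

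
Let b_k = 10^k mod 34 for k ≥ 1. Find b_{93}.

Listing terms: b_1 = 10; b_2 = 32; b_3 = 14; b_4 = 4; b_5 = 6; b_6 = 26; b_7 = 22; b_8 = 16; b_9 = 24; b_{10} = 2; b_{11} = 20; b_{12} = 30; b_{13} = 28; b_{14} = 8; b_{15} = 12; b_{16} = 18; b_{17} = 10.
The sequence repeats with period 16.
So b_{93} = b_{1 + ((93-1) mod 16)} = b_{13} = 28.

28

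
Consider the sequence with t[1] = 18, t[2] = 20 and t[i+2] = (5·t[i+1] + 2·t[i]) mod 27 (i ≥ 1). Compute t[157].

t[1] = 18, t[2] = 20, t[3] = 1, t[4] = 18, t[5] = 11, t[6] = 10, t[7] = 18, t[8] = 2, t[9] = 19, t[10] = 18, t[11] = 20.
Since (t[10], t[11]) = (t[1], t[2]) = (18, 20) (two consecutive terms determine the rest), the sequence is periodic with period 9.
So t[157] = t[1 + ((157-1) mod 9)] = t[4] = 18.

18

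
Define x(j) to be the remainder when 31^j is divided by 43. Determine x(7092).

41

We have x(0) = 1, x(1) = 31, x(2) = 15, x(3) = 35, x(4) = 10, x(5) = 9, x(6) = 21, x(7) = 6, x(8) = 14, x(9) = 4, x(10) = 38, x(11) = 17, x(12) = 11, x(13) = 40, x(14) = 36, x(15) = 41, x(16) = 24, x(17) = 13, x(18) = 16, x(19) = 23, x(20) = 25, x(21) = 1.
Since x(21) = x(0) = 1, the sequence is periodic with period 21.
(7092 - 0) mod 21 = 15, so x(7092) = x(15) = 41.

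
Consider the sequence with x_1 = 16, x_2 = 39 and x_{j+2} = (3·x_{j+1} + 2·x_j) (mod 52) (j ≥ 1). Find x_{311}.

Listing terms: x_1 = 16, x_2 = 39, x_3 = 45, x_4 = 5, x_5 = 1, x_6 = 13, x_7 = 41, x_8 = 45, x_9 = 9, x_{10} = 13, x_{11} = 5, x_{12} = 41, x_{13} = 29, x_{14} = 13, x_{15} = 45, x_{16} = 5.
Since (x_{15}, x_{16}) = (x_3, x_4) = (45, 5) (two consecutive terms determine the rest), the sequence is eventually periodic: after a pre-period of length 2 it cycles with period 12.
For j ≥ 3, x_j depends only on (j - 3) mod 12. (311 - 3) mod 12 = 8, so x_{311} = x_{11} = 5.

5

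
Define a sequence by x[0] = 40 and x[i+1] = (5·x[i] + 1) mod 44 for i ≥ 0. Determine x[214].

Listing terms: x[0] = 40; x[1] = 25; x[2] = 38; x[3] = 15; x[4] = 32; x[5] = 29; x[6] = 14; x[7] = 27; x[8] = 4; x[9] = 21; x[10] = 18; x[11] = 3; x[12] = 16; x[13] = 37; x[14] = 10; x[15] = 7; x[16] = 36; x[17] = 5; x[18] = 26; x[19] = 43; x[20] = 40.
The sequence repeats with period 20.
(214 - 0) mod 20 = 14, so x[214] = x[14] = 10.

10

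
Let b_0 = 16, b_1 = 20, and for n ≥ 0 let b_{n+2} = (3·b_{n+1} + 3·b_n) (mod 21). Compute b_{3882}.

3

Computing terms: b_0 = 16, b_1 = 20, b_2 = 3, b_3 = 6, b_4 = 6, b_5 = 15, b_6 = 0, b_7 = 3, b_8 = 9, b_9 = 15, b_{10} = 9, b_{11} = 9, b_{12} = 12, b_{13} = 0, b_{14} = 15, b_{15} = 3, b_{16} = 12, b_{17} = 3, b_{18} = 3, b_{19} = 18, b_{20} = 0, b_{21} = 12, b_{22} = 15, b_{23} = 18, b_{24} = 15, b_{25} = 15, b_{26} = 6, b_{27} = 0, b_{28} = 18, b_{29} = 12, b_{30} = 6, b_{31} = 12, b_{32} = 12, b_{33} = 9, b_{34} = 0, b_{35} = 6, b_{36} = 18, b_{37} = 9, b_{38} = 18, b_{39} = 18, b_{40} = 3, b_{41} = 0, b_{42} = 9, b_{43} = 6, b_{44} = 3, b_{45} = 6.
Since (b_{44}, b_{45}) = (b_2, b_3) = (3, 6) (two consecutive terms determine the rest), the sequence is eventually periodic: after a pre-period of length 2 it cycles with period 42.
For n ≥ 2, b_n depends only on (n - 2) mod 42. (3882 - 2) mod 42 = 16, so b_{3882} = b_{18} = 3.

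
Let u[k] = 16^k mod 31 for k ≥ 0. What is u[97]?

u[0] = 1,  u[1] = 16,  u[2] = 8,  u[3] = 4,  u[4] = 2,  u[5] = 1.
Since u[5] = u[0] = 1, the sequence is periodic with period 5.
So u[97] = u[0 + ((97-0) mod 5)] = u[2] = 8.

8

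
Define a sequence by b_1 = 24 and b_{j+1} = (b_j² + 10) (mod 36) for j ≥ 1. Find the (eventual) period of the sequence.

Listing terms: b_1 = 24,  b_2 = 10,  b_3 = 2,  b_4 = 14,  b_5 = 26,  b_6 = 2.
Since b_6 = b_3 = 2, the sequence is eventually periodic: after a pre-period of length 2 it cycles with period 3.

3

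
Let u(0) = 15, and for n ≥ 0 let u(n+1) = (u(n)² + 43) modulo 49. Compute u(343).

26

We have u(0) = 15, u(1) = 23, u(2) = 33, u(3) = 5, u(4) = 19, u(5) = 12, u(6) = 40, u(7) = 26, u(8) = 33.
Since u(8) = u(2) = 33, the sequence is eventually periodic: after a pre-period of length 2 it cycles with period 6.
For n ≥ 2, u(n) depends only on (n - 2) mod 6. (343 - 2) mod 6 = 5, so u(343) = u(7) = 26.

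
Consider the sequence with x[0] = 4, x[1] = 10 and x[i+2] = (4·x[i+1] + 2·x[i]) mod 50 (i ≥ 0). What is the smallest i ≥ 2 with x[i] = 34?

8

x[0] = 4, x[1] = 10, x[2] = 48, x[3] = 12, x[4] = 44, x[5] = 0, x[6] = 38, x[7] = 2, x[8] = 34, x[9] = 40, x[10] = 28, x[11] = 42, x[12] = 24, x[13] = 30, x[14] = 18, x[15] = 32, x[16] = 14, x[17] = 20, x[18] = 8, x[19] = 22, x[20] = 4, x[21] = 10.
The sequence repeats with period 20.
The value 34 first appears (with i ≥ 2) at x[8].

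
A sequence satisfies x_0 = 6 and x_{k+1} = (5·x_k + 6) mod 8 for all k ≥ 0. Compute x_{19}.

x_0 = 6, x_1 = 4, x_2 = 2, x_3 = 0, x_4 = 6.
The sequence repeats with period 4.
So x_{19} = x_{0 + ((19-0) mod 4)} = x_3 = 0.

0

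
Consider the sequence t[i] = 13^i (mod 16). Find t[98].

9

t[1] = 13,  t[2] = 9,  t[3] = 5,  t[4] = 1,  t[5] = 13.
Since t[5] = t[1] = 13, the sequence is periodic with period 4.
So t[98] = t[1 + ((98-1) mod 4)] = t[2] = 9.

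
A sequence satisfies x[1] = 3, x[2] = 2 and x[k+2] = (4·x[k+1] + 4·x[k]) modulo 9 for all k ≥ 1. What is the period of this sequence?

We have x[1] = 3; x[2] = 2; x[3] = 2; x[4] = 7; x[5] = 0; x[6] = 1; x[7] = 4; x[8] = 2; x[9] = 6; x[10] = 5; x[11] = 8; x[12] = 7; x[13] = 6; x[14] = 7; x[15] = 7; x[16] = 2; x[17] = 0; x[18] = 8; x[19] = 5; x[20] = 7; x[21] = 3; x[22] = 4; x[23] = 1; x[24] = 2; x[25] = 3; x[26] = 2.
The sequence repeats with period 24.

24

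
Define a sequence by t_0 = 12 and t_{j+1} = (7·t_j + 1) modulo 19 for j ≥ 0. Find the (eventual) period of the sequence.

Listing terms: t_0 = 12,  t_1 = 9,  t_2 = 7,  t_3 = 12.
Since t_3 = t_0 = 12, the sequence is periodic with period 3.

3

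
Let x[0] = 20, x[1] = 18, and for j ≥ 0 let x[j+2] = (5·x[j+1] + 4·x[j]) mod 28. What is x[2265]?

Computing terms: x[0] = 20; x[1] = 18; x[2] = 2; x[3] = 26; x[4] = 26; x[5] = 10; x[6] = 14; x[7] = 26; x[8] = 18; x[9] = 26; x[10] = 6; x[11] = 22; x[12] = 22; x[13] = 2; x[14] = 14; x[15] = 22; x[16] = 26; x[17] = 22; x[18] = 18; x[19] = 10; x[20] = 10; x[21] = 6; x[22] = 14; x[23] = 10; x[24] = 22; x[25] = 10; x[26] = 26; x[27] = 2; x[28] = 2; x[29] = 18; x[30] = 14; x[31] = 2; x[32] = 10; x[33] = 2; x[34] = 22; x[35] = 6; x[36] = 6; x[37] = 26; x[38] = 14; x[39] = 6; x[40] = 2; x[41] = 6; x[42] = 10; x[43] = 18; x[44] = 18; x[45] = 22; x[46] = 14; x[47] = 18; x[48] = 6; x[49] = 18; x[50] = 2.
Since (x[49], x[50]) = (x[1], x[2]) = (18, 2) (two consecutive terms determine the rest), the sequence is eventually periodic: after a pre-period of length 1 it cycles with period 48.
For j ≥ 1, x[j] depends only on (j - 1) mod 48. (2265 - 1) mod 48 = 8, so x[2265] = x[9] = 26.

26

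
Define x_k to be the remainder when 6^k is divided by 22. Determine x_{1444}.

20

x_0 = 1; x_1 = 6; x_2 = 14; x_3 = 18; x_4 = 20; x_5 = 10; x_6 = 16; x_7 = 8; x_8 = 4; x_9 = 2; x_{10} = 12; x_{11} = 6.
Since x_{11} = x_1 = 6, the sequence is eventually periodic: after a pre-period of length 1 it cycles with period 10.
For k ≥ 1, x_k depends only on (k - 1) mod 10. (1444 - 1) mod 10 = 3, so x_{1444} = x_4 = 20.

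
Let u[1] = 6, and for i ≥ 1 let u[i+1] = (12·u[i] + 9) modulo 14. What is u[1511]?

9

u[1] = 6, u[2] = 11, u[3] = 1, u[4] = 7, u[5] = 9, u[6] = 5, u[7] = 13, u[8] = 11.
Since u[8] = u[2] = 11, the sequence is eventually periodic: after a pre-period of length 1 it cycles with period 6.
For i ≥ 2, u[i] depends only on (i - 2) mod 6. (1511 - 2) mod 6 = 3, so u[1511] = u[5] = 9.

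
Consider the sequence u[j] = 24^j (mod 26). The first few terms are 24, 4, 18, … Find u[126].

u[1] = 24; u[2] = 4; u[3] = 18; u[4] = 16; u[5] = 20; u[6] = 12; u[7] = 2; u[8] = 22; u[9] = 8; u[10] = 10; u[11] = 6; u[12] = 14; u[13] = 24.
Since u[13] = u[1] = 24, the sequence is periodic with period 12.
(126 - 1) mod 12 = 5, so u[126] = u[6] = 12.

12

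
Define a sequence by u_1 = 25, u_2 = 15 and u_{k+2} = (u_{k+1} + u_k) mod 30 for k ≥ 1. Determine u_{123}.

Listing terms: u_1 = 25; u_2 = 15; u_3 = 10; u_4 = 25; u_5 = 5; u_6 = 0; u_7 = 5; u_8 = 5; u_9 = 10; u_{10} = 15; u_{11} = 25; u_{12} = 10; u_{13} = 5; u_{14} = 15; u_{15} = 20; u_{16} = 5; u_{17} = 25; u_{18} = 0; u_{19} = 25; u_{20} = 25; u_{21} = 20; u_{22} = 15; u_{23} = 5; u_{24} = 20; u_{25} = 25; u_{26} = 15.
Since (u_{25}, u_{26}) = (u_1, u_2) = (25, 15) (two consecutive terms determine the rest), the sequence is periodic with period 24.
So u_{123} = u_{1 + ((123-1) mod 24)} = u_3 = 10.

10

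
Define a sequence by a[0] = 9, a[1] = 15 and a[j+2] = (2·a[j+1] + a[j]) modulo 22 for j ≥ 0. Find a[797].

15

a[0] = 9; a[1] = 15; a[2] = 17; a[3] = 5; a[4] = 5; a[5] = 15; a[6] = 13; a[7] = 19; a[8] = 7; a[9] = 11; a[10] = 7; a[11] = 3; a[12] = 13; a[13] = 7; a[14] = 5; a[15] = 17; a[16] = 17; a[17] = 7; a[18] = 9; a[19] = 3; a[20] = 15; a[21] = 11; a[22] = 15; a[23] = 19; a[24] = 9; a[25] = 15.
Since (a[24], a[25]) = (a[0], a[1]) = (9, 15) (two consecutive terms determine the rest), the sequence is periodic with period 24.
So a[797] = a[0 + ((797-0) mod 24)] = a[5] = 15.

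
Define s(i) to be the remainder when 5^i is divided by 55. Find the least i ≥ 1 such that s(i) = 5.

Computing terms: s(0) = 1, s(1) = 5, s(2) = 25, s(3) = 15, s(4) = 20, s(5) = 45, s(6) = 5.
Since s(6) = s(1) = 5, the sequence is eventually periodic: after a pre-period of length 1 it cycles with period 5.
The value 5 first appears (with i ≥ 1) at s(1).

1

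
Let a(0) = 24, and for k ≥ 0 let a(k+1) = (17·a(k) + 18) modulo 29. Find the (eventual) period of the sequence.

4

We have a(0) = 24, a(1) = 20, a(2) = 10, a(3) = 14, a(4) = 24.
Since a(4) = a(0) = 24, the sequence is periodic with period 4.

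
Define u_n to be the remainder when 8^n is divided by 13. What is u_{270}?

Computing terms: u_0 = 1, u_1 = 8, u_2 = 12, u_3 = 5, u_4 = 1.
Since u_4 = u_0 = 1, the sequence is periodic with period 4.
(270 - 0) mod 4 = 2, so u_{270} = u_2 = 12.

12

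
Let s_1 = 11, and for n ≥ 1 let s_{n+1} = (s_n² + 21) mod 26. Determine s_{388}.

24

We have s_1 = 11, s_2 = 12, s_3 = 9, s_4 = 24, s_5 = 25, s_6 = 22, s_7 = 11.
Since s_7 = s_1 = 11, the sequence is periodic with period 6.
(388 - 1) mod 6 = 3, so s_{388} = s_4 = 24.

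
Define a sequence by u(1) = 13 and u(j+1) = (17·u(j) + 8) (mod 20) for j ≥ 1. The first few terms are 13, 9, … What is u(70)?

Listing terms: u(1) = 13,  u(2) = 9,  u(3) = 1,  u(4) = 5,  u(5) = 13.
The sequence repeats with period 4.
So u(70) = u(1 + ((70-1) mod 4)) = u(2) = 9.

9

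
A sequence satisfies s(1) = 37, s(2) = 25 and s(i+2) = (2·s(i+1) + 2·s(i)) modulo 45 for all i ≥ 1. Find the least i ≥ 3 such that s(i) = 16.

Computing terms: s(1) = 37, s(2) = 25, s(3) = 34, s(4) = 28, s(5) = 34, s(6) = 34, s(7) = 1, s(8) = 25, s(9) = 7, s(10) = 19, s(11) = 7, s(12) = 7, s(13) = 28, s(14) = 25, s(15) = 16, s(16) = 37, s(17) = 16, s(18) = 16, s(19) = 19, s(20) = 25, s(21) = 43, s(22) = 1, s(23) = 43, s(24) = 43, s(25) = 37, s(26) = 25.
Since (s(25), s(26)) = (s(1), s(2)) = (37, 25) (two consecutive terms determine the rest), the sequence is periodic with period 24.
The value 16 first appears (with i ≥ 3) at s(15).

15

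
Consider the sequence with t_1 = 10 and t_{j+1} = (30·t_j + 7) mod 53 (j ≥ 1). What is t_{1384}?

16

t_1 = 10, t_2 = 42, t_3 = 48, t_4 = 16, t_5 = 10.
The sequence repeats with period 4.
So t_{1384} = t_{1 + ((1384-1) mod 4)} = t_4 = 16.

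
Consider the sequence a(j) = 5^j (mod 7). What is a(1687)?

Computing terms: a(1) = 5; a(2) = 4; a(3) = 6; a(4) = 2; a(5) = 3; a(6) = 1; a(7) = 5.
Since a(7) = a(1) = 5, the sequence is periodic with period 6.
So a(1687) = a(1 + ((1687-1) mod 6)) = a(1) = 5.

5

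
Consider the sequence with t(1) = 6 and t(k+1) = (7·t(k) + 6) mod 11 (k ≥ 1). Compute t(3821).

6

Listing terms: t(1) = 6; t(2) = 4; t(3) = 1; t(4) = 2; t(5) = 9; t(6) = 3; t(7) = 5; t(8) = 8; t(9) = 7; t(10) = 0; t(11) = 6.
Since t(11) = t(1) = 6, the sequence is periodic with period 10.
(3821 - 1) mod 10 = 0, so t(3821) = t(1) = 6.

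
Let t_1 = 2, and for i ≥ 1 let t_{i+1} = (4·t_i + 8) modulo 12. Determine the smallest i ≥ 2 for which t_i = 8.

Listing terms: t_1 = 2, t_2 = 4, t_3 = 0, t_4 = 8, t_5 = 4.
Since t_5 = t_2 = 4, the sequence is eventually periodic: after a pre-period of length 1 it cycles with period 3.
The value 8 first appears (with i ≥ 2) at t_4.

4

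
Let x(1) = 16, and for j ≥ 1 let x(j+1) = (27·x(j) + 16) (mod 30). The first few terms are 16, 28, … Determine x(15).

We have x(1) = 16; x(2) = 28; x(3) = 22; x(4) = 10; x(5) = 16.
Since x(5) = x(1) = 16, the sequence is periodic with period 4.
So x(15) = x(1 + ((15-1) mod 4)) = x(3) = 22.

22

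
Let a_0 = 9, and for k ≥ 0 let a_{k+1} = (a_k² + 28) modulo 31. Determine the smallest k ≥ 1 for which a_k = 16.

1

Computing terms: a_0 = 9,  a_1 = 16,  a_2 = 5,  a_3 = 22,  a_4 = 16.
Since a_4 = a_1 = 16, the sequence is eventually periodic: after a pre-period of length 1 it cycles with period 3.
The value 16 first appears (with k ≥ 1) at a_1.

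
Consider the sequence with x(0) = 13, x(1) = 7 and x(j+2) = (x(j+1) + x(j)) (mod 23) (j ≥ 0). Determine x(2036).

Computing terms: x(0) = 13, x(1) = 7, x(2) = 20, x(3) = 4, x(4) = 1, x(5) = 5, x(6) = 6, x(7) = 11, x(8) = 17, x(9) = 5, x(10) = 22, x(11) = 4, x(12) = 3, x(13) = 7, x(14) = 10, x(15) = 17, x(16) = 4, x(17) = 21, x(18) = 2, x(19) = 0, x(20) = 2, x(21) = 2, x(22) = 4, x(23) = 6, x(24) = 10, x(25) = 16, x(26) = 3, x(27) = 19, x(28) = 22, x(29) = 18, x(30) = 17, x(31) = 12, x(32) = 6, x(33) = 18, x(34) = 1, x(35) = 19, x(36) = 20, x(37) = 16, x(38) = 13, x(39) = 6, x(40) = 19, x(41) = 2, x(42) = 21, x(43) = 0, x(44) = 21, x(45) = 21, x(46) = 19, x(47) = 17, x(48) = 13, x(49) = 7.
Since (x(48), x(49)) = (x(0), x(1)) = (13, 7) (two consecutive terms determine the rest), the sequence is periodic with period 48.
So x(2036) = x(0 + ((2036-0) mod 48)) = x(20) = 2.

2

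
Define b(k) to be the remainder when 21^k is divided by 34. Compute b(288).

Listing terms: b(1) = 21,  b(2) = 33,  b(3) = 13,  b(4) = 1,  b(5) = 21.
Since b(5) = b(1) = 21, the sequence is periodic with period 4.
(288 - 1) mod 4 = 3, so b(288) = b(4) = 1.

1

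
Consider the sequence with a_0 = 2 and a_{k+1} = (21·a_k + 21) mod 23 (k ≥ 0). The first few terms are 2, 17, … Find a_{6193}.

12

We have a_0 = 2,  a_1 = 17,  a_2 = 10,  a_3 = 1,  a_4 = 19,  a_5 = 6,  a_6 = 9,  a_7 = 3,  a_8 = 15,  a_9 = 14,  a_{10} = 16,  a_{11} = 12,  a_{12} = 20,  a_{13} = 4,  a_{14} = 13,  a_{15} = 18,  a_{16} = 8,  a_{17} = 5,  a_{18} = 11,  a_{19} = 22,  a_{20} = 0,  a_{21} = 21,  a_{22} = 2.
The sequence repeats with period 22.
(6193 - 0) mod 22 = 11, so a_{6193} = a_{11} = 12.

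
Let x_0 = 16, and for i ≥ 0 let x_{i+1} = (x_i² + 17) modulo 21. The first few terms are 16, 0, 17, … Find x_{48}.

Computing terms: x_0 = 16, x_1 = 0, x_2 = 17, x_3 = 12, x_4 = 14, x_5 = 3, x_6 = 5, x_7 = 0.
Since x_7 = x_1 = 0, the sequence is eventually periodic: after a pre-period of length 1 it cycles with period 6.
For i ≥ 1, x_i depends only on (i - 1) mod 6. (48 - 1) mod 6 = 5, so x_{48} = x_6 = 5.

5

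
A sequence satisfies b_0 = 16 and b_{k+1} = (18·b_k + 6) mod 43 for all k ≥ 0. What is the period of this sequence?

42

Computing terms: b_0 = 16,  b_1 = 36,  b_2 = 9,  b_3 = 39,  b_4 = 20,  b_5 = 22,  b_6 = 15,  b_7 = 18,  b_8 = 29,  b_9 = 12,  b_{10} = 7,  b_{11} = 3,  b_{12} = 17,  b_{13} = 11,  b_{14} = 32,  b_{15} = 23,  b_{16} = 33,  b_{17} = 41,  b_{18} = 13,  b_{19} = 25,  b_{20} = 26,  b_{21} = 1,  b_{22} = 24,  b_{23} = 8,  b_{24} = 21,  b_{25} = 40,  b_{26} = 38,  b_{27} = 2,  b_{28} = 42,  b_{29} = 31,  b_{30} = 5,  b_{31} = 10,  b_{32} = 14,  b_{33} = 0,  b_{34} = 6,  b_{35} = 28,  b_{36} = 37,  b_{37} = 27,  b_{38} = 19,  b_{39} = 4,  b_{40} = 35,  b_{41} = 34,  b_{42} = 16.
The sequence repeats with period 42.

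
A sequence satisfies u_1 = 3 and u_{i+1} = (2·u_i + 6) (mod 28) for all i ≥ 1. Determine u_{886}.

10

Listing terms: u_1 = 3,  u_2 = 12,  u_3 = 2,  u_4 = 10,  u_5 = 26,  u_6 = 2.
Since u_6 = u_3 = 2, the sequence is eventually periodic: after a pre-period of length 2 it cycles with period 3.
For i ≥ 3, u_i depends only on (i - 3) mod 3. (886 - 3) mod 3 = 1, so u_{886} = u_4 = 10.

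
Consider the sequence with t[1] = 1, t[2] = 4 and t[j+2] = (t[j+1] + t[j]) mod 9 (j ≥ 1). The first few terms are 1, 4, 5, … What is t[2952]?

t[1] = 1; t[2] = 4; t[3] = 5; t[4] = 0; t[5] = 5; t[6] = 5; t[7] = 1; t[8] = 6; t[9] = 7; t[10] = 4; t[11] = 2; t[12] = 6; t[13] = 8; t[14] = 5; t[15] = 4; t[16] = 0; t[17] = 4; t[18] = 4; t[19] = 8; t[20] = 3; t[21] = 2; t[22] = 5; t[23] = 7; t[24] = 3; t[25] = 1; t[26] = 4.
Since (t[25], t[26]) = (t[1], t[2]) = (1, 4) (two consecutive terms determine the rest), the sequence is periodic with period 24.
So t[2952] = t[1 + ((2952-1) mod 24)] = t[24] = 3.

3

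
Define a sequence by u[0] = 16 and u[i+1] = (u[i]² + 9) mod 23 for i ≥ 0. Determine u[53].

Computing terms: u[0] = 16; u[1] = 12; u[2] = 15; u[3] = 4; u[4] = 2; u[5] = 13; u[6] = 17; u[7] = 22; u[8] = 10; u[9] = 17.
Since u[9] = u[6] = 17, the sequence is eventually periodic: after a pre-period of length 6 it cycles with period 3.
For i ≥ 6, u[i] depends only on (i - 6) mod 3. (53 - 6) mod 3 = 2, so u[53] = u[8] = 10.

10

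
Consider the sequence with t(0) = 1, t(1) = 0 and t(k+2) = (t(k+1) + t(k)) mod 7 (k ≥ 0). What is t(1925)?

3

Listing terms: t(0) = 1, t(1) = 0, t(2) = 1, t(3) = 1, t(4) = 2, t(5) = 3, t(6) = 5, t(7) = 1, t(8) = 6, t(9) = 0, t(10) = 6, t(11) = 6, t(12) = 5, t(13) = 4, t(14) = 2, t(15) = 6, t(16) = 1, t(17) = 0.
Since (t(16), t(17)) = (t(0), t(1)) = (1, 0) (two consecutive terms determine the rest), the sequence is periodic with period 16.
(1925 - 0) mod 16 = 5, so t(1925) = t(5) = 3.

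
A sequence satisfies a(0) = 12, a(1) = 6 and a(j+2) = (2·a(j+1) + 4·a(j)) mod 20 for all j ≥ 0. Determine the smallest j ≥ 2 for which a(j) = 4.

3

Listing terms: a(0) = 12,  a(1) = 6,  a(2) = 0,  a(3) = 4,  a(4) = 8,  a(5) = 12,  a(6) = 16,  a(7) = 0,  a(8) = 4.
Since (a(7), a(8)) = (a(2), a(3)) = (0, 4) (two consecutive terms determine the rest), the sequence is eventually periodic: after a pre-period of length 2 it cycles with period 5.
The value 4 first appears (with j ≥ 2) at a(3).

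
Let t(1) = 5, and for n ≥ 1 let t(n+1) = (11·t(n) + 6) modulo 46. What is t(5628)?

Computing terms: t(1) = 5; t(2) = 15; t(3) = 33; t(4) = 1; t(5) = 17; t(6) = 9; t(7) = 13; t(8) = 11; t(9) = 35; t(10) = 23; t(11) = 29; t(12) = 3; t(13) = 39; t(14) = 21; t(15) = 7; t(16) = 37; t(17) = 45; t(18) = 41; t(19) = 43; t(20) = 19; t(21) = 31; t(22) = 25; t(23) = 5.
The sequence repeats with period 22.
So t(5628) = t(1 + ((5628-1) mod 22)) = t(18) = 41.

41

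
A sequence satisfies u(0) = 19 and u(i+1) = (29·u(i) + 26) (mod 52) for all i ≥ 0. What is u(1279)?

5

Listing terms: u(0) = 19, u(1) = 5, u(2) = 15, u(3) = 45, u(4) = 31, u(5) = 41, u(6) = 19.
The sequence repeats with period 6.
So u(1279) = u(0 + ((1279-0) mod 6)) = u(1) = 5.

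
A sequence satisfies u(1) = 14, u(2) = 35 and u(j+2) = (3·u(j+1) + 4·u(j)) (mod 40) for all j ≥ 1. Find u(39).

17

Listing terms: u(1) = 14,  u(2) = 35,  u(3) = 1,  u(4) = 23,  u(5) = 33,  u(6) = 31,  u(7) = 25,  u(8) = 39,  u(9) = 17,  u(10) = 7,  u(11) = 9,  u(12) = 15,  u(13) = 1,  u(14) = 23.
Since (u(13), u(14)) = (u(3), u(4)) = (1, 23) (two consecutive terms determine the rest), the sequence is eventually periodic: after a pre-period of length 2 it cycles with period 10.
For j ≥ 3, u(j) depends only on (j - 3) mod 10. (39 - 3) mod 10 = 6, so u(39) = u(9) = 17.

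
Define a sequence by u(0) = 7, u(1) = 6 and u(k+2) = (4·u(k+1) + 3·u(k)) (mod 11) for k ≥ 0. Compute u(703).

0

Computing terms: u(0) = 7; u(1) = 6; u(2) = 1; u(3) = 0; u(4) = 3; u(5) = 1; u(6) = 2; u(7) = 0; u(8) = 6; u(9) = 2; u(10) = 4; u(11) = 0; u(12) = 1; u(13) = 4; u(14) = 8; u(15) = 0; u(16) = 2; u(17) = 8; u(18) = 5; u(19) = 0; u(20) = 4; u(21) = 5; u(22) = 10; u(23) = 0; u(24) = 8; u(25) = 10; u(26) = 9; u(27) = 0; u(28) = 5; u(29) = 9; u(30) = 7; u(31) = 0; u(32) = 10; u(33) = 7; u(34) = 3; u(35) = 0; u(36) = 9; u(37) = 3; u(38) = 6; u(39) = 0; u(40) = 7; u(41) = 6.
Since (u(40), u(41)) = (u(0), u(1)) = (7, 6) (two consecutive terms determine the rest), the sequence is periodic with period 40.
So u(703) = u(0 + ((703-0) mod 40)) = u(23) = 0.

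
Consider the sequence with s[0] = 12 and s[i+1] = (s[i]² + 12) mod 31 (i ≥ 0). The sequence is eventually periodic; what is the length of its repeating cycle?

Computing terms: s[0] = 12, s[1] = 1, s[2] = 13, s[3] = 26, s[4] = 6, s[5] = 17, s[6] = 22, s[7] = 0, s[8] = 12.
Since s[8] = s[0] = 12, the sequence is periodic with period 8.

8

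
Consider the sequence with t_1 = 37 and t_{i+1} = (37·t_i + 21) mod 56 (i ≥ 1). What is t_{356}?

Listing terms: t_1 = 37; t_2 = 46; t_3 = 43; t_4 = 44; t_5 = 25; t_6 = 50; t_7 = 23; t_8 = 32; t_9 = 29; t_{10} = 30; t_{11} = 11; t_{12} = 36; t_{13} = 9; t_{14} = 18; t_{15} = 15; t_{16} = 16; t_{17} = 53; t_{18} = 22; t_{19} = 51; t_{20} = 4; t_{21} = 1; t_{22} = 2; t_{23} = 39; t_{24} = 8; t_{25} = 37.
The sequence repeats with period 24.
So t_{356} = t_{1 + ((356-1) mod 24)} = t_{20} = 4.

4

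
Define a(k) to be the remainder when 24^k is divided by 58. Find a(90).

a(1) = 24,  a(2) = 54,  a(3) = 20,  a(4) = 16,  a(5) = 36,  a(6) = 52,  a(7) = 30,  a(8) = 24.
Since a(8) = a(1) = 24, the sequence is periodic with period 7.
(90 - 1) mod 7 = 5, so a(90) = a(6) = 52.

52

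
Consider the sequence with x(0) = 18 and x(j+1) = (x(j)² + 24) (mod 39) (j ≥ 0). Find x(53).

Computing terms: x(0) = 18, x(1) = 36, x(2) = 33, x(3) = 21, x(4) = 36.
Since x(4) = x(1) = 36, the sequence is eventually periodic: after a pre-period of length 1 it cycles with period 3.
For j ≥ 1, x(j) depends only on (j - 1) mod 3. (53 - 1) mod 3 = 1, so x(53) = x(2) = 33.

33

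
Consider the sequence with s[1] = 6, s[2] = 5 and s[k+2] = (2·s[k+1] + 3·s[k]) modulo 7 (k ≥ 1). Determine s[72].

0

Computing terms: s[1] = 6,  s[2] = 5,  s[3] = 0,  s[4] = 1,  s[5] = 2,  s[6] = 0,  s[7] = 6,  s[8] = 5.
The sequence repeats with period 6.
So s[72] = s[1 + ((72-1) mod 6)] = s[6] = 0.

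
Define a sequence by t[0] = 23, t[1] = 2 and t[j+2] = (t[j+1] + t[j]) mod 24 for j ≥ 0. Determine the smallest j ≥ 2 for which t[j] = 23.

t[0] = 23,  t[1] = 2,  t[2] = 1,  t[3] = 3,  t[4] = 4,  t[5] = 7,  t[6] = 11,  t[7] = 18,  t[8] = 5,  t[9] = 23,  t[10] = 4,  t[11] = 3,  t[12] = 7,  t[13] = 10,  t[14] = 17,  t[15] = 3,  t[16] = 20,  t[17] = 23,  t[18] = 19,  t[19] = 18,  t[20] = 13,  t[21] = 7,  t[22] = 20,  t[23] = 3,  t[24] = 23,  t[25] = 2.
The sequence repeats with period 24.
The value 23 first appears (with j ≥ 2) at t[9].

9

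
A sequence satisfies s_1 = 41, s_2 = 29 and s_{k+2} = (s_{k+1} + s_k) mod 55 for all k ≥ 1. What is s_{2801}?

41

Computing terms: s_1 = 41,  s_2 = 29,  s_3 = 15,  s_4 = 44,  s_5 = 4,  s_6 = 48,  s_7 = 52,  s_8 = 45,  s_9 = 42,  s_{10} = 32,  s_{11} = 19,  s_{12} = 51,  s_{13} = 15,  s_{14} = 11,  s_{15} = 26,  s_{16} = 37,  s_{17} = 8,  s_{18} = 45,  s_{19} = 53,  s_{20} = 43,  s_{21} = 41,  s_{22} = 29.
The sequence repeats with period 20.
(2801 - 1) mod 20 = 0, so s_{2801} = s_1 = 41.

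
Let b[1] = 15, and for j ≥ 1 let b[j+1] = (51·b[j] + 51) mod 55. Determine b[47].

36

b[1] = 15, b[2] = 46, b[3] = 32, b[4] = 33, b[5] = 29, b[6] = 45, b[7] = 36, b[8] = 17, b[9] = 38, b[10] = 9, b[11] = 15.
Since b[11] = b[1] = 15, the sequence is periodic with period 10.
So b[47] = b[1 + ((47-1) mod 10)] = b[7] = 36.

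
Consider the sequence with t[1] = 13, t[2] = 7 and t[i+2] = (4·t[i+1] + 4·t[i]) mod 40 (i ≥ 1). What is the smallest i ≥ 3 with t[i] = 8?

7

Listing terms: t[1] = 13; t[2] = 7; t[3] = 0; t[4] = 28; t[5] = 32; t[6] = 0; t[7] = 8; t[8] = 32; t[9] = 0.
Since (t[8], t[9]) = (t[5], t[6]) = (32, 0) (two consecutive terms determine the rest), the sequence is eventually periodic: after a pre-period of length 4 it cycles with period 3.
The value 8 first appears (with i ≥ 3) at t[7].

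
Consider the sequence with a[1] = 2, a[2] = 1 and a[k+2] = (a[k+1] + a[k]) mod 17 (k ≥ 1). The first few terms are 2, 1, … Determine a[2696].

6

a[1] = 2, a[2] = 1, a[3] = 3, a[4] = 4, a[5] = 7, a[6] = 11, a[7] = 1, a[8] = 12, a[9] = 13, a[10] = 8, a[11] = 4, a[12] = 12, a[13] = 16, a[14] = 11, a[15] = 10, a[16] = 4, a[17] = 14, a[18] = 1, a[19] = 15, a[20] = 16, a[21] = 14, a[22] = 13, a[23] = 10, a[24] = 6, a[25] = 16, a[26] = 5, a[27] = 4, a[28] = 9, a[29] = 13, a[30] = 5, a[31] = 1, a[32] = 6, a[33] = 7, a[34] = 13, a[35] = 3, a[36] = 16, a[37] = 2, a[38] = 1.
The sequence repeats with period 36.
(2696 - 1) mod 36 = 31, so a[2696] = a[32] = 6.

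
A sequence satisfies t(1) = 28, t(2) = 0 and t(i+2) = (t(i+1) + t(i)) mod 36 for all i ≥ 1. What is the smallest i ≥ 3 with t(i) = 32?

We have t(1) = 28; t(2) = 0; t(3) = 28; t(4) = 28; t(5) = 20; t(6) = 12; t(7) = 32; t(8) = 8; t(9) = 4; t(10) = 12; t(11) = 16; t(12) = 28; t(13) = 8; t(14) = 0; t(15) = 8; t(16) = 8; t(17) = 16; t(18) = 24; t(19) = 4; t(20) = 28; t(21) = 32; t(22) = 24; t(23) = 20; t(24) = 8; t(25) = 28; t(26) = 0.
Since (t(25), t(26)) = (t(1), t(2)) = (28, 0) (two consecutive terms determine the rest), the sequence is periodic with period 24.
The value 32 first appears (with i ≥ 3) at t(7).

7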